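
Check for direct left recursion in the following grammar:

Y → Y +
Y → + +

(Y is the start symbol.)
Yes, Y is left-recursive

Y → Y +: LEFT RECURSIVE (starts with Y)
Y → + +: starts with '+'

The grammar has direct left recursion on: Y.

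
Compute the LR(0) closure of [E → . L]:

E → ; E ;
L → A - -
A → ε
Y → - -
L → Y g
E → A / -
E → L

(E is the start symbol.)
Start with: [E → . L]
  [E → . L] has the dot before L: add [L → . A - -], [L → . Y g]
  [L → . A - -] has the dot before A: add [A → .]
  [L → . Y g] has the dot before Y: add [Y → . - -]
No further items can be added.

CLOSURE = { [A → .], [E → . L], [L → . A - -], [L → . Y g], [Y → . - -] }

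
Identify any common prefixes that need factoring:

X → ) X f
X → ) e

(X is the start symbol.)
Left-factoring is needed when two productions for the same non-terminal
share a common prefix on the right-hand side.

Productions for X:
  X → ) X f
  X → ) e

Found common prefix ')' in productions for X

Answer: Yes, X has productions with common prefix ')'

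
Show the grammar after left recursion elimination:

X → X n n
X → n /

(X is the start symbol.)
X is directly left-recursive. The standard transformation for
  A → A α₁ | ... | A α_m | β₁ | ... | β_n
is
  A  → β₁ A' | ... | β_n A'
  A' → α₁ A' | ... | α_m A' | ε

X → n / becomes X → n / X'
X → X n n becomes X' → n n X'
Add X' → ε

Resulting grammar:
X → n / X'
X' → n n X'
X' → ε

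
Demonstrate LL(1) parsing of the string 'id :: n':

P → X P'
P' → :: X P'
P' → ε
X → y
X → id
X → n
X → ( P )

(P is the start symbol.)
Stack is shown with the top on the left.

Stack      Input      Action
----------------------------
P $        id :: n $  output P → X P'
X P' $     id :: n $  output X → id
id P' $    id :: n $  match 'id'
P' $       :: n $     output P' → :: X P'
:: X P' $  :: n $     match '::'
X P' $     n $        output X → n
n P' $     n $        match 'n'
P' $       $          output P' → ε
$          $          accept

The string is accepted.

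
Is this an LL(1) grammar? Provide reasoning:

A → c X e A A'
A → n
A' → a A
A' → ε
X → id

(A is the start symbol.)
A grammar is LL(1) if for each non-terminal N with multiple productions, the predict sets of those productions are pairwise disjoint, where PREDICT(N → α) = (FIRST(α) \ {ε}) ∪ (FOLLOW(N) if α ⇒* ε).

Relevant sets:
  FOLLOW(A') = { $, 'a' }

For A:
  PREDICT(A → c X e A A') = { 'c' }
  PREDICT(A → n) = { 'n' }
For A':
  PREDICT(A' → a A) = { 'a' }
  PREDICT(A' → ε) = { $, 'a' }
X has a single production, so nothing to check there.

Conflict found: Predict set conflict for A': { 'a' }
The grammar is NOT LL(1).

Answer: No. Predict set conflict for A': { 'a' }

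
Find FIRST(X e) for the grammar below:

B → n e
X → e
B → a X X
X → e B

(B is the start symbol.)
FIRST sets of the non-terminals involved (from the grammar, by fixed-point iteration):
  FIRST(X) = { 'e' }

To compute FIRST(X e), process the symbols left to right:
Symbol X is a non-terminal. Add FIRST(X) \ {ε} = { 'e' }
X is not nullable (ε ∉ FIRST(X)), so stop here.
FIRST(X e) = { 'e' }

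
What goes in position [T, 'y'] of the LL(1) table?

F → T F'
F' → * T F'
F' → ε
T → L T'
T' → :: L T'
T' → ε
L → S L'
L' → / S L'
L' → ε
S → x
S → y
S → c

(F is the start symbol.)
To find M[T, 'y'], we find productions for T where 'y' is in the predict set (PREDICT(N → α) = (FIRST(α) \ {ε}) ∪ (FOLLOW(N) if α ⇒* ε)).

Relevant sets:
  FIRST(L) = { 'c', 'x', 'y' }

T → L T': PREDICT = { 'c', 'x', 'y' }
  'y' is in predict set, so this production goes in M[T, 'y']

M[T, 'y'] = T → L T'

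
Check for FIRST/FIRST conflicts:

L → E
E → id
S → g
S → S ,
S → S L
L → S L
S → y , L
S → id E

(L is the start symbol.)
Yes. L → E / L → S L on { 'id' }; S → g / S → S ',' on { 'g' }; S → g / S → S L on { 'g' }; S → S ',' / S → S L on { 'g', 'id', 'y' }; S → S ',' / S → y ',' L on { 'y' }; S → S ',' / S → id E on { 'id' }; S → S L / S → y ',' L on { 'y' }; S → S L / S → id E on { 'id' }

FIRST sets of the non-terminals at (or reachable through a nullable prefix from) the front of some alternative:
  FIRST(E) = { 'id' }
  FIRST(S) = { 'g', 'id', 'y' }

Productions for L:
  L → E: FIRST = { 'id' }
  L → S L: FIRST = { 'g', 'id', 'y' }
Productions for S:
  S → g: FIRST = { 'g' }
  S → S ,: FIRST = { 'g', 'id', 'y' }
  S → S L: FIRST = { 'g', 'id', 'y' }
  S → y , L: FIRST = { 'y' }
  S → id E: FIRST = { 'id' }
E has only one production, so no FIRST/FIRST conflict is possible there.

Conflict for L: L → E and L → S L
  Overlap: { 'id' }
Conflict for S: S → g and S → S ,
  Overlap: { 'g' }
Conflict for S: S → g and S → S L
  Overlap: { 'g' }
Conflict for S: S → S , and S → S L
  Overlap: { 'g', 'id', 'y' }
Conflict for S: S → S , and S → y , L
  Overlap: { 'y' }
Conflict for S: S → S , and S → id E
  Overlap: { 'id' }
Conflict for S: S → S L and S → y , L
  Overlap: { 'y' }
Conflict for S: S → S L and S → id E
  Overlap: { 'id' }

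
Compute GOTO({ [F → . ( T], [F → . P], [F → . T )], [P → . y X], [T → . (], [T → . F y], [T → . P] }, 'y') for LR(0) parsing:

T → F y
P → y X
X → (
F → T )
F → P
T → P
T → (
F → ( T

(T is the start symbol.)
GOTO(I, 'y') = CLOSURE({ [A → αX.β] : [A → α.Xβ] ∈ I, X = 'y' })

Items with dot before 'y', with the dot advanced:
  [P → . y X] → [P → y . X]
Closure of the advanced items:
  [P → y . X] has the dot before X: add [X → . (]

GOTO = { [P → y . X], [X → . (] }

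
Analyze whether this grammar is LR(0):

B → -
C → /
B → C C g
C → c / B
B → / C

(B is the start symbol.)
Augment with B' → B and build the canonical LR(0) collection (I0 = CLOSURE({[B' → . B]}), then GOTO on every symbol after a dot until no new states appear). It has 12 states:
  I0: { [B → . -], [B → . / C], [B → . C C g], [B' → . B], [C → . /], [C → . c / B] }  — shift
  I1: { [B → - .] }  — reduce
  I2: { [B → / . C], [C → . /], [C → . c / B], [C → / .] }  — shift, reduce
  I3: { [B' → B .] }  — accept
  I4: { [B → C . C g], [C → . /], [C → . c / B] }  — shift
  I5: { [C → c . / B] }  — shift
  I6: { [B → . -], [B → . / C], [B → . C C g], [C → . /], [C → . c / B], [C → c / . B] }  — shift
  I7: { [C → c / B .] }  — reduce
  I8: { [C → / .] }  — reduce
  I9: { [B → C C . g] }  — shift
  I10: { [B → C C g .] }  — reduce
  I11: { [B → / C .] }  — reduce

Conflict in state I2:
  Shift-reduce conflict between [C → / .] and [C → . /]
So the grammar is NOT LR(0).

Answer: No. Shift-reduce conflict between [C → / .] and [C → . /]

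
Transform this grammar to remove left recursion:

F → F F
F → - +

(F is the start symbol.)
F is directly left-recursive. The standard transformation for
  A → A α₁ | ... | A α_m | β₁ | ... | β_n
is
  A  → β₁ A' | ... | β_n A'
  A' → α₁ A' | ... | α_m A' | ε

F → - + becomes F → - + F'
F → F F becomes F' → F F'
Add F' → ε

Resulting grammar:
F → - + F'
F' → F F'
F' → ε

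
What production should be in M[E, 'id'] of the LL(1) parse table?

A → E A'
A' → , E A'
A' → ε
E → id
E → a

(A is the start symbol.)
To find M[E, 'id'], we find productions for E where 'id' is in the predict set (PREDICT(N → α) = (FIRST(α) \ {ε}) ∪ (FOLLOW(N) if α ⇒* ε)).

E → id: PREDICT = { 'id' }
  'id' is in predict set, so this production goes in M[E, 'id']
E → a: PREDICT = { 'a' }

M[E, 'id'] = E → id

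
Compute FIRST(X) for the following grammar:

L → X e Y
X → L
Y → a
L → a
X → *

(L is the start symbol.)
To compute FIRST(X), examine every production with X on the left-hand side, reading each right-hand side left to right until a non-nullable symbol is reached.

FIRST sets of the other non-terminals involved (by the same procedure, iterated to a fixed point):
  FIRST(L) = { '*', 'a' }

From X → L:
  - L is a non-terminal: add FIRST(L) \ {ε} = { '*', 'a' }
    L is not nullable, so stop
From X → *:
  - '*' is a terminal: add '*' and stop

Collecting: FIRST(X) = { '*', 'a' }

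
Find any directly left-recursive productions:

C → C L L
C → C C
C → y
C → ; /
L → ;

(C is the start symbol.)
Direct left recursion occurs when N → N α for some non-terminal N (the right-hand side begins with the left-hand side itself).

C → C L L: LEFT RECURSIVE (starts with C)
C → C C: LEFT RECURSIVE (starts with C)
C → y: starts with y
C → ; /: starts with ';'
L → ;: starts with ';'

The grammar has direct left recursion on: C.

Answer: Yes, C is left-recursive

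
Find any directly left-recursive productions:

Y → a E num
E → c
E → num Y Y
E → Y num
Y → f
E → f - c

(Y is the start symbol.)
Y → a E num: starts with a
E → c: starts with c
E → num Y Y: starts with num
E → Y num: starts with Y
Y → f: starts with f
E → f - c: starts with f

No direct left recursion found.

Answer: No direct left recursion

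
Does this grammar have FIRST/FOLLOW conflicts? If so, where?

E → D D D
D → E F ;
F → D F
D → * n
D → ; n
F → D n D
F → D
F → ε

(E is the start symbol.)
Yes. F → D F with FOLLOW(F) on { ';' }; F → D n D with FOLLOW(F) on { ';' }; F → D with FOLLOW(F) on { ';' }

Nullable non-terminals: F.
FIRST sets used below: FIRST(D) = { '*', ';' }

F: nullable alternative(s) F → ε; FOLLOW(F) = { ';' }
  F → D F: FIRST \ {ε} = { '*', ';' } — overlaps FOLLOW(F) on { ';' }: CONFLICT
  F → D n D: FIRST \ {ε} = { '*', ';' } — overlaps FOLLOW(F) on { ';' }: CONFLICT
  F → D: FIRST \ {ε} = { '*', ';' } — overlaps FOLLOW(F) on { ';' }: CONFLICT
  F → ε: FIRST \ {ε} = { } — this is the only nullable alternative, skip

D, E have no nullable alternative, so no FIRST/FOLLOW check is needed there.

So the grammar has 3 FIRST/FOLLOW conflicts (marked CONFLICT above).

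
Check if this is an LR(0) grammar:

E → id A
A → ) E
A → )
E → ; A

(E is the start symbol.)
No. Shift-reduce conflict between [A → ) .] and [E → . ; A]

Augment with E' → E and build the canonical LR(0) collection (I0 = CLOSURE({[E' → . E]}), then GOTO on every symbol after a dot until no new states appear). It has 8 states:
  I0: { [E → . ; A], [E → . id A], [E' → . E] }  — shift
  I1: { [A → . ) E], [A → . )], [E → ; . A] }  — shift
  I2: { [E' → E .] }  — accept
  I3: { [A → . ) E], [A → . )], [E → id . A] }  — shift
  I4: { [A → ) . E], [A → ) .], [E → . ; A], [E → . id A] }  — shift, reduce
  I5: { [E → id A .] }  — reduce
  I6: { [A → ) E .] }  — reduce
  I7: { [E → ; A .] }  — reduce

Conflict in state I4:
  Shift-reduce conflict between [A → ) .] and [E → . ; A]
So the grammar is NOT LR(0).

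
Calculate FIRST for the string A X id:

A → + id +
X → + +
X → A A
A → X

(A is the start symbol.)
FIRST sets of the non-terminals involved (from the grammar, by fixed-point iteration):
  FIRST(A) = { '+' }

To compute FIRST(A X id), process the symbols left to right:
Symbol A is a non-terminal. Add FIRST(A) \ {ε} = { '+' }
A is not nullable (ε ∉ FIRST(A)), so stop here.
FIRST(A X id) = { '+' }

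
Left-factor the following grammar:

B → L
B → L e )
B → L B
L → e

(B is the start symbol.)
B → L B'
B' → ε
B' → e )
B' → B
L → e

Left-factoring transforms A → αβ₁ | αβ₂ into A → αA' and A' → β₁ | β₂
(α is the longest common prefix among the alternatives). Repeat until
no nonterminal has two alternatives with a common prefix.

Round 1: B has alternatives sharing prefix 'L'. Introduce B': B → L B'
  Add: B' → ε
  Add: B' → e )
  Add: B' → B

No remaining common prefixes — done.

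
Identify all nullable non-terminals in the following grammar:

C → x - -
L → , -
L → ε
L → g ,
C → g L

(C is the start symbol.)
{ 'L' }

ε-productions: L → ε
So L is immediately nullable.
No further non-terminal can be added: every production for the remaining non-terminals contains a terminal or a non-nullable non-terminal.
Nullable = { 'L' }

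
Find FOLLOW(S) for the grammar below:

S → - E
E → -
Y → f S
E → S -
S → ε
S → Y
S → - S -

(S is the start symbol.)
{ $, '-' }

S is the start symbol, so $ ∈ FOLLOW(S).
In Y → f S: S is at the end, add FOLLOW(Y)
In E → S -: S is followed by '-', add FIRST('-') \ {ε} = { '-' }
In S → - S -: S is followed by '-', add FIRST('-') \ {ε} = { '-' }

The FOLLOW sets referred to above (computed the same way, to a fixed point):
  FOLLOW(Y) = { $, '-' }

Taking the union: FOLLOW(S) = { $, '-' }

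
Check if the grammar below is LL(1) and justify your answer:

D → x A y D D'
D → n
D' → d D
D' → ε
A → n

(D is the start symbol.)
A grammar is LL(1) if for each non-terminal N with multiple productions, the predict sets of those productions are pairwise disjoint, where PREDICT(N → α) = (FIRST(α) \ {ε}) ∪ (FOLLOW(N) if α ⇒* ε).

Relevant sets:
  FOLLOW(D') = { $, 'd' }

For D:
  PREDICT(D → x A y D D') = { 'x' }
  PREDICT(D → n) = { 'n' }
For D':
  PREDICT(D' → d D) = { 'd' }
  PREDICT(D' → ε) = { $, 'd' }
A has a single production, so nothing to check there.

Conflict found: Predict set conflict for D': { 'd' }
The grammar is NOT LL(1).

Answer: No. Predict set conflict for D': { 'd' }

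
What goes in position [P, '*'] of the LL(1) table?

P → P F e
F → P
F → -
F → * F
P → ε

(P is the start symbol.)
P → P F e, P → ε

To find M[P, '*'], we find productions for P where '*' is in the predict set (PREDICT(N → α) = (FIRST(α) \ {ε}) ∪ (FOLLOW(N) if α ⇒* ε)).

Relevant sets:
  FIRST(P) = { '*', '-', 'e', ε }
  FIRST(F) = { '*', '-', 'e', ε }
  FOLLOW(P) = { $, '*', '-', 'e' }

P → P F e: PREDICT = { '*', '-', 'e' }
  '*' is in predict set, so this production goes in M[P, '*']
P → ε: PREDICT = { $, '*', '-', 'e' }
  '*' is in predict set, so this production goes in M[P, '*']

M[P, '*'] = P → P F e, P → ε  (a multiply-defined cell — the grammar is not LL(1))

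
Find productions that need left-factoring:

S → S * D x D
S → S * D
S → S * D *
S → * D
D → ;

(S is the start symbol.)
Yes, S has productions with common prefix 'S * D'

Left-factoring is needed when two productions for the same non-terminal
share a common prefix on the right-hand side.

Productions for S:
  S → S * D x D
  S → S * D
  S → S * D *
  S → * D

Found common prefix 'S * D' in productions for S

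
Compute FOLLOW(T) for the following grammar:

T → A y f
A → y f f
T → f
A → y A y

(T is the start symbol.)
To compute FOLLOW(T), find every occurrence of T on a right-hand side N → α T β: add FIRST(β) \ {ε}, and if β is empty or nullable also add FOLLOW(N). Iterate to a fixed point.

T is the start symbol, so $ ∈ FOLLOW(T).
T does not occur on any right-hand side.

Taking the union: FOLLOW(T) = { $ }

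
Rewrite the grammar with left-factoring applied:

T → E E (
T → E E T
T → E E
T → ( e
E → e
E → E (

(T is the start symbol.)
Left-factoring transforms A → αβ₁ | αβ₂ into A → αA' and A' → β₁ | β₂
(α is the longest common prefix among the alternatives). Repeat until
no nonterminal has two alternatives with a common prefix.

Round 1: T has alternatives sharing prefix 'E E'. Introduce T': T → E E T'
  Add: T' → (
  Add: T' → T
  Add: T' → ε

No remaining common prefixes — done.

Resulting grammar:
T → E E T'
T' → (
T' → T
T' → ε
T → ( e
E → e
E → E (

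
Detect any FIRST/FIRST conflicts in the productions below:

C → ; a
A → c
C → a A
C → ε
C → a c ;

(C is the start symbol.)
Productions for C:
  C → ; a: FIRST = { ';' }
  C → a A: FIRST = { 'a' }
  C → ε: FIRST = { ε }
  C → a c ;: FIRST = { 'a' }
A has only one production, so no FIRST/FIRST conflict is possible there.

Conflict for C: C → a A and C → a c ;
  Overlap: { 'a' }

Answer: Yes. C → a A / C → a c ';' on { 'a' }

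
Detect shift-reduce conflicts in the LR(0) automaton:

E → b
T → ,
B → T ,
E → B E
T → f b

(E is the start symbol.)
A shift-reduce conflict occurs when an LR(0) state has both:
  - a complete (reduce) item [A → α .] (dot at the end), and
  - a shift item [B → β . c γ] (dot before a terminal).

Augment with E' → E and build the canonical LR(0) collection (I0 = CLOSURE({[E' → . E]}), then GOTO on every symbol after a dot until no new states appear). It has 10 states:
  I0: { [B → . T ,], [E → . B E], [E → . b], [E' → . E], [T → . ,], [T → . f b] }  — shift
  I1: { [T → , .] }  — reduce
  I2: { [B → . T ,], [E → . B E], [E → . b], [E → B . E], [T → . ,], [T → . f b] }  — shift
  I3: { [E' → E .] }  — accept
  I4: { [B → T . ,] }  — shift
  I5: { [E → b .] }  — reduce
  I6: { [T → f . b] }  — shift
  I7: { [T → f b .] }  — reduce
  I8: { [B → T , .] }  — reduce
  I9: { [E → B E .] }  — reduce

No state contains both a complete item and a shift item.

Answer: No shift-reduce conflicts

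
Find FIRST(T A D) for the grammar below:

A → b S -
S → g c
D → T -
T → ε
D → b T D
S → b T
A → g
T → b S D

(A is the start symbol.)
FIRST sets of the non-terminals involved (from the grammar, by fixed-point iteration):
  FIRST(T) = { 'b', ε }
  FIRST(A) = { 'b', 'g' }

To compute FIRST(T A D), process the symbols left to right:
Symbol T is a non-terminal. Add FIRST(T) \ {ε} = { 'b' }
T is nullable (ε ∈ FIRST(T)), continue to the next symbol.
Symbol A is a non-terminal. Add FIRST(A) \ {ε} = { 'b', 'g' }
A is not nullable (ε ∉ FIRST(A)), so stop here.
FIRST(T A D) = { 'b', 'g' }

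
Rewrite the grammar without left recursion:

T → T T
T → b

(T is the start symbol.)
T → b T'
T' → T T'
T' → ε

T is directly left-recursive. The standard transformation for
  A → A α₁ | ... | A α_m | β₁ | ... | β_n
is
  A  → β₁ A' | ... | β_n A'
  A' → α₁ A' | ... | α_m A' | ε

T → b becomes T → b T'
T → T T becomes T' → T T'
Add T' → ε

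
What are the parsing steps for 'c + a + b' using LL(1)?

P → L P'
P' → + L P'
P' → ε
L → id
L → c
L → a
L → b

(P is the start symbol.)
LL(1) parsing maintains a stack (initially the start symbol over $) and the input. At each step: if the stack top is a terminal, match it against the current input token; if it is a non-terminal N, replace it with the RHS of M[N, lookahead] (the unique production whose predict set contains the lookahead).

Stack is shown with the top on the left.

Stack     Input        Action
-----------------------------
P $       c + a + b $  output P → L P'
L P' $    c + a + b $  output L → c
c P' $    c + a + b $  match 'c'
P' $      + a + b $    output P' → + L P'
+ L P' $  + a + b $    match '+'
L P' $    a + b $      output L → a
a P' $    a + b $      match 'a'
P' $      + b $        output P' → + L P'
+ L P' $  + b $        match '+'
L P' $    b $          output L → b
b P' $    b $          match 'b'
P' $      $            output P' → ε
$         $            accept

The string is accepted.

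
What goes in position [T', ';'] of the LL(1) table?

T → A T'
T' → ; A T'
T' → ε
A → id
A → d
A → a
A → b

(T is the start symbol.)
To find M[T', ';'], we find productions for T' where ';' is in the predict set (PREDICT(N → α) = (FIRST(α) \ {ε}) ∪ (FOLLOW(N) if α ⇒* ε)).

Relevant sets:
  FOLLOW(T') = { $ }

T' → ; A T': PREDICT = { ';' }
  ';' is in predict set, so this production goes in M[T', ';']
T' → ε: PREDICT = { $ }

M[T', ';'] = T' → ; A T'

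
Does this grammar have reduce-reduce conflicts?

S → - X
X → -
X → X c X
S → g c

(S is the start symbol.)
No reduce-reduce conflicts

A reduce-reduce conflict occurs when an LR(0) state has two complete items [A → α .] and [B → β .] — both call for a reduction, and with no lookahead the parser cannot choose between them.

Augment with S' → S and build the canonical LR(0) collection (I0 = CLOSURE({[S' → . S]}), then GOTO on every symbol after a dot until no new states appear). It has 9 states:
  I0: { [S → . - X], [S → . g c], [S' → . S] }  — shift
  I1: { [S → - . X], [X → . -], [X → . X c X] }  — shift
  I2: { [S' → S .] }  — accept
  I3: { [S → g . c] }  — shift
  I4: { [S → g c .] }  — reduce
  I5: { [X → - .] }  — reduce
  I6: { [S → - X .], [X → X . c X] }  — shift, reduce
  I7: { [X → . -], [X → . X c X], [X → X c . X] }  — shift
  I8: { [X → X . c X], [X → X c X .] }  — shift, reduce

No state contains more than one complete item.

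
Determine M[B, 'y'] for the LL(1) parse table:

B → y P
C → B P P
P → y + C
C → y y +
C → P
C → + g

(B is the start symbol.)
To find M[B, 'y'], we find productions for B where 'y' is in the predict set (PREDICT(N → α) = (FIRST(α) \ {ε}) ∪ (FOLLOW(N) if α ⇒* ε)).

B → y P: PREDICT = { 'y' }
  'y' is in predict set, so this production goes in M[B, 'y']

M[B, 'y'] = B → y P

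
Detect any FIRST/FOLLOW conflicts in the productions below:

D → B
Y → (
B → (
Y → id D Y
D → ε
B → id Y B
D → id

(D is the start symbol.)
Yes. D → B with FOLLOW(D) on { '(', 'id' }; D → id with FOLLOW(D) on { 'id' }

A FIRST/FOLLOW conflict occurs when a non-terminal N has a nullable alternative N → β (β ⇒* ε) and another alternative N → α with FIRST(α) ∩ FOLLOW(N) ≠ ∅: on such a lookahead the parser cannot decide between expanding α and letting N vanish via β.

Nullable non-terminals: D.
FIRST sets used below: FIRST(B) = { '(', 'id' }

D: nullable alternative(s) D → ε; FOLLOW(D) = { $, '(', 'id' }
  D → B: FIRST \ {ε} = { '(', 'id' } — overlaps FOLLOW(D) on { '(', 'id' }: CONFLICT
  D → ε: FIRST \ {ε} = { } — this is the only nullable alternative, skip
  D → id: FIRST \ {ε} = { 'id' } — overlaps FOLLOW(D) on { 'id' }: CONFLICT

B, Y have no nullable alternative, so no FIRST/FOLLOW check is needed there.

So the grammar has 2 FIRST/FOLLOW conflicts (marked CONFLICT above).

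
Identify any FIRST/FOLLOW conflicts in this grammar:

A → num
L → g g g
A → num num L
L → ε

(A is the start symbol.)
No FIRST/FOLLOW conflicts.

A FIRST/FOLLOW conflict occurs when a non-terminal N has a nullable alternative N → β (β ⇒* ε) and another alternative N → α with FIRST(α) ∩ FOLLOW(N) ≠ ∅: on such a lookahead the parser cannot decide between expanding α and letting N vanish via β.

Nullable non-terminals: L.

L: nullable alternative(s) L → ε; FOLLOW(L) = { $ }
  L → g g g: FIRST \ {ε} = { 'g' } — disjoint from FOLLOW(L)
  L → ε: FIRST \ {ε} = { } — this is the only nullable alternative, skip

A has no nullable alternative, so no FIRST/FOLLOW check is needed there.

No FIRST/FOLLOW conflicts found.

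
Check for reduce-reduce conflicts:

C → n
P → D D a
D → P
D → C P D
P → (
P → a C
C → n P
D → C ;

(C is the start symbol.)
A reduce-reduce conflict occurs when an LR(0) state has two complete items [A → α .] and [B → β .] — both call for a reduction, and with no lookahead the parser cannot choose between them.

Augment with C' → C and build the canonical LR(0) collection (I0 = CLOSURE({[C' → . C]}), then GOTO on every symbol after a dot until no new states appear). It has 15 states:
  I0: { [C → . n P], [C → . n], [C' → . C] }  — shift
  I1: { [C' → C .] }  — accept
  I2: { [C → . n P], [C → . n], [C → n . P], [C → n .], [D → . C ;], [D → . C P D], [D → . P], [P → . (], [P → . D D a], [P → . a C] }  — shift, reduce
  I3: { [P → ( .] }  — reduce
  I4: { [C → . n P], [C → . n], [D → . C ;], [D → . C P D], [D → . P], [D → C . ;], [D → C . P D], [P → . (], [P → . D D a], [P → . a C] }  — shift
  I5: { [C → . n P], [C → . n], [D → . C ;], [D → . C P D], [D → . P], [P → . (], [P → . D D a], [P → . a C], [P → D . D a] }  — shift
  I6: { [C → n P .], [D → P .] }  — 2 reduces
  I7: { [C → . n P], [C → . n], [P → a . C] }  — shift
  I8: { [P → a C .] }  — reduce
  I9: { [C → . n P], [C → . n], [D → . C ;], [D → . C P D], [D → . P], [P → . (], [P → . D D a], [P → . a C], [P → D . D a], [P → D D . a] }  — shift
  I10: { [D → P .] }  — reduce
  I11: { [C → . n P], [C → . n], [P → D D a .], [P → a . C] }  — shift, reduce
  I12: { [D → C ; .] }  — reduce
  I13: { [C → . n P], [C → . n], [D → . C ;], [D → . C P D], [D → . P], [D → C P . D], [D → P .], [P → . (], [P → . D D a], [P → . a C] }  — shift, reduce
  I14: { [C → . n P], [C → . n], [D → . C ;], [D → . C P D], [D → . P], [D → C P D .], [P → . (], [P → . D D a], [P → . a C], [P → D . D a] }  — shift, reduce

I6 contains complete items [C → n P .], [D → P .] — reduce-reduce conflict.

Answer: Yes — I6: [C → n P .] vs [D → P .]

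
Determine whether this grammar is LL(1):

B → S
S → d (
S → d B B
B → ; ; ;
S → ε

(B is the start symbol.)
A grammar is LL(1) if for each non-terminal N with multiple productions, the predict sets of those productions are pairwise disjoint, where PREDICT(N → α) = (FIRST(α) \ {ε}) ∪ (FOLLOW(N) if α ⇒* ε).

Relevant sets:
  FIRST(S) = { 'd', ε }
  FOLLOW(B) = { $, ';', 'd' }
  FOLLOW(S) = { $, ';', 'd' }

For B:
  PREDICT(B → S) = { $, ';', 'd' }
  PREDICT(B → ';' ';' ';') = { ';' }
For S:
  PREDICT(S → d '(') = { 'd' }
  PREDICT(S → d B B) = { 'd' }
  PREDICT(S → ε) = { $, ';', 'd' }

Conflict found: Predict set conflict for B: { ';' }
The grammar is NOT LL(1).

Answer: No. Predict set conflict for B: { ';' }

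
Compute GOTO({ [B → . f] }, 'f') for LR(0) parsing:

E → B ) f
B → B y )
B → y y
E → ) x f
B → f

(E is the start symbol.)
{ [B → f .] }

GOTO(I, 'f') = CLOSURE({ [A → αX.β] : [A → α.Xβ] ∈ I, X = 'f' })

Items with dot before 'f', with the dot advanced:
  [B → . f] → [B → f .]
Closure adds nothing (no advanced item has the dot before a non-terminal).

GOTO = { [B → f .] }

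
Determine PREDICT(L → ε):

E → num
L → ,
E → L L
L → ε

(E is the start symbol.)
PREDICT(L → ε) = (FIRST(RHS) \ {ε}) ∪ (FOLLOW(L) if ε ∈ FIRST(RHS), i.e. RHS ⇒* ε)
The right-hand side is ε (FIRST(ε) = { ε }), so the predict set is FOLLOW(L) = { $, ',' }
PREDICT(L → ε) = { $, ',' }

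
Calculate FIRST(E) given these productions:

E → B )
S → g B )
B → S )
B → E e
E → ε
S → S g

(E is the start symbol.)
To compute FIRST(E), examine every production with E on the left-hand side, reading each right-hand side left to right until a non-nullable symbol is reached.

FIRST sets of the other non-terminals involved (by the same procedure, iterated to a fixed point):
  FIRST(B) = { 'e', 'g' }

From E → B ):
  - B is a non-terminal: add FIRST(B) \ {ε} = { 'e', 'g' }
    B is not nullable, so stop
From E → ε:
  - ε-production, so ε ∈ FIRST(E)

Collecting: FIRST(E) = { 'e', 'g', ε }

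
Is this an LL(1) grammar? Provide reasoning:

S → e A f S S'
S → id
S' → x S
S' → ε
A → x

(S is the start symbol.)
A grammar is LL(1) if for each non-terminal N with multiple productions, the predict sets of those productions are pairwise disjoint, where PREDICT(N → α) = (FIRST(α) \ {ε}) ∪ (FOLLOW(N) if α ⇒* ε).

Relevant sets:
  FOLLOW(S') = { $, 'x' }

For S:
  PREDICT(S → e A f S S') = { 'e' }
  PREDICT(S → id) = { 'id' }
For S':
  PREDICT(S' → x S) = { 'x' }
  PREDICT(S' → ε) = { $, 'x' }
A has a single production, so nothing to check there.

Conflict found: Predict set conflict for S': { 'x' }
The grammar is NOT LL(1).

Answer: No. Predict set conflict for S': { 'x' }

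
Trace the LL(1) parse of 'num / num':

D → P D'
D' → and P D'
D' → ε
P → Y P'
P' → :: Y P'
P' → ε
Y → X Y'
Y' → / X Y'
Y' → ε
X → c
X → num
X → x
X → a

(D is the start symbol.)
LL(1) parsing maintains a stack (initially the start symbol over $) and the input. At each step: if the stack top is a terminal, match it against the current input token; if it is a non-terminal N, replace it with the RHS of M[N, lookahead] (the unique production whose predict set contains the lookahead).

Stack is shown with the top on the left.

Stack           Input        Action
-----------------------------------
D $             num / num $  output D → P D'
P D' $          num / num $  output P → Y P'
Y P' D' $       num / num $  output Y → X Y'
X Y' P' D' $    num / num $  output X → num
num Y' P' D' $  num / num $  match 'num'
Y' P' D' $      / num $      output Y' → / X Y'
/ X Y' P' D' $  / num $      match '/'
X Y' P' D' $    num $        output X → num
num Y' P' D' $  num $        match 'num'
Y' P' D' $      $            output Y' → ε
P' D' $         $            output P' → ε
D' $            $            output D' → ε
$               $            accept

The string is accepted.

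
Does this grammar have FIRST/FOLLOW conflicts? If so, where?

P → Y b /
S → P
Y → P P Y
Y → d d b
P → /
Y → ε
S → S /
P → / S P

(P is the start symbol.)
Yes. Y → P P Y with FOLLOW(Y) on { 'b' }

Nullable non-terminals: Y.
FIRST sets used below: FIRST(P) = { '/', 'b', 'd' }

Y: nullable alternative(s) Y → ε; FOLLOW(Y) = { 'b' }
  Y → P P Y: FIRST \ {ε} = { '/', 'b', 'd' } — overlaps FOLLOW(Y) on { 'b' }: CONFLICT
  Y → d d b: FIRST \ {ε} = { 'd' } — disjoint from FOLLOW(Y)
  Y → ε: FIRST \ {ε} = { } — this is the only nullable alternative, skip

P, S have no nullable alternative, so no FIRST/FOLLOW check is needed there.

So the grammar has 1 FIRST/FOLLOW conflict (marked CONFLICT above).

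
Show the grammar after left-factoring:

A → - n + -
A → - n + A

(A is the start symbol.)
A → - n + A'
A' → -
A' → A

Left-factoring transforms A → αβ₁ | αβ₂ into A → αA' and A' → β₁ | β₂
(α is the longest common prefix among the alternatives). Repeat until
no nonterminal has two alternatives with a common prefix.

Round 1: A has alternatives sharing prefix '- n +'. Introduce A': A → - n + A'
  Add: A' → -
  Add: A' → A

No remaining common prefixes — done.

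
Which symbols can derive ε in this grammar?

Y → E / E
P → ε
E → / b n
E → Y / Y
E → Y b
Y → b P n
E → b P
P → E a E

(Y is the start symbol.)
{ 'P' }

ε-productions: P → ε
So P is immediately nullable.
No further non-terminal can be added: every production for the remaining non-terminals contains a terminal or a non-nullable non-terminal.
Nullable = { 'P' }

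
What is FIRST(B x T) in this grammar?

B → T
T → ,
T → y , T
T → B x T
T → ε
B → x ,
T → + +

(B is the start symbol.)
{ '+', ',', 'x', 'y' }

FIRST sets of the non-terminals involved (from the grammar, by fixed-point iteration):
  FIRST(B) = { '+', ',', 'x', 'y', ε }

To compute FIRST(B x T), process the symbols left to right:
Symbol B is a non-terminal. Add FIRST(B) \ {ε} = { '+', ',', 'x', 'y' }
B is nullable (ε ∈ FIRST(B)), continue to the next symbol.
Symbol x is a terminal. Add 'x' and stop.
FIRST(B x T) = { '+', ',', 'x', 'y' }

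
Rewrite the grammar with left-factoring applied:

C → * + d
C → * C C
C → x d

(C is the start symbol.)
Left-factoring transforms A → αβ₁ | αβ₂ into A → αA' and A' → β₁ | β₂
(α is the longest common prefix among the alternatives). Repeat until
no nonterminal has two alternatives with a common prefix.

Round 1: C has alternatives sharing prefix '*'. Introduce C': C → * C'
  Add: C' → + d
  Add: C' → C C

No remaining common prefixes — done.

Resulting grammar:
C → * C'
C' → + d
C' → C C
C → x d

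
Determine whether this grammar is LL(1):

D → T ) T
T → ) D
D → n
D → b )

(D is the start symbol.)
Relevant sets:
  FIRST(T) = { ')' }

For D:
  PREDICT(D → T ')' T) = { ')' }
  PREDICT(D → n) = { 'n' }
  PREDICT(D → b ')') = { 'b' }
T has a single production, so nothing to check there.

All predict sets are disjoint. The grammar IS LL(1).

Answer: Yes, the grammar is LL(1).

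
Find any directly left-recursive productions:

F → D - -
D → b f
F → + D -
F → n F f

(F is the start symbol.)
No direct left recursion

Direct left recursion occurs when N → N α for some non-terminal N (the right-hand side begins with the left-hand side itself).

F → D - -: starts with D
D → b f: starts with b
F → + D -: starts with '+'
F → n F f: starts with n

No direct left recursion found.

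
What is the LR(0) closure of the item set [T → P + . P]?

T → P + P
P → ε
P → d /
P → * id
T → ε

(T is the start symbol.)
To compute CLOSURE, for each item [A → α.Bβ] where B is a non-terminal, add [B → .γ] for all productions B → γ; repeat for the newly added items until nothing changes.

Start with: [T → P + . P]
  [T → P + . P] has the dot before P: add [P → .], [P → . d /], [P → . * id]
No further items can be added.

CLOSURE = { [P → . * id], [P → . d /], [P → .], [T → P + . P] }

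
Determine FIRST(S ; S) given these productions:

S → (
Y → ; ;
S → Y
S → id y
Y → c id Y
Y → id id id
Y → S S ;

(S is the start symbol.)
FIRST sets of the non-terminals involved (from the grammar, by fixed-point iteration):
  FIRST(S) = { '(', ';', 'c', 'id' }

To compute FIRST(S ; S), process the symbols left to right:
Symbol S is a non-terminal. Add FIRST(S) \ {ε} = { '(', ';', 'c', 'id' }
S is not nullable (ε ∉ FIRST(S)), so stop here.
FIRST(S ; S) = { '(', ';', 'c', 'id' }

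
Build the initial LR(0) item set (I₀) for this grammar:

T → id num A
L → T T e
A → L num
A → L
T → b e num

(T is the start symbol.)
First, augment the grammar with T' → T
I₀ = CLOSURE({ [T' → . T] }):
  [T' → . T] has the dot before T: add [T → . id num A], [T → . b e num]
No further items can be added.

I₀ = { [T → . b e num], [T → . id num A], [T' → . T] }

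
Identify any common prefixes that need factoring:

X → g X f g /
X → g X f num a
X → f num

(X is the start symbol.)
Yes, X has productions with common prefix 'g X f'

Left-factoring is needed when two productions for the same non-terminal
share a common prefix on the right-hand side.

Productions for X:
  X → g X f g /
  X → g X f num a
  X → f num

Found common prefix 'g X f' in productions for X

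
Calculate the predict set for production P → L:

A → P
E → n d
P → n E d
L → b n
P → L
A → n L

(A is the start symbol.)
PREDICT(P → L) = (FIRST(RHS) \ {ε}) ∪ (FOLLOW(P) if ε ∈ FIRST(RHS), i.e. RHS ⇒* ε)
FIRST(L) = { 'b' }
FIRST(L) = { 'b' }
ε ∉ FIRST(L), so FOLLOW(P) is not added.
PREDICT(P → L) = { 'b' }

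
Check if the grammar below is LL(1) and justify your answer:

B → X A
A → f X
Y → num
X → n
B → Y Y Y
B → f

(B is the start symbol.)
A grammar is LL(1) if for each non-terminal N with multiple productions, the predict sets of those productions are pairwise disjoint, where PREDICT(N → α) = (FIRST(α) \ {ε}) ∪ (FOLLOW(N) if α ⇒* ε).

Relevant sets:
  FIRST(X) = { 'n' }
  FIRST(Y) = { 'num' }

For B:
  PREDICT(B → X A) = { 'n' }
  PREDICT(B → Y Y Y) = { 'num' }
  PREDICT(B → f) = { 'f' }
A, Y, X have a single production, so nothing to check there.

All predict sets are disjoint. The grammar IS LL(1).

Answer: Yes, the grammar is LL(1).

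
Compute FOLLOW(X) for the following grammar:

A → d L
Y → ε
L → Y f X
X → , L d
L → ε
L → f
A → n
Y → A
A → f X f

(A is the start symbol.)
{ $, 'd', 'f' }

To compute FOLLOW(X), find every occurrence of X on a right-hand side N → α X β: add FIRST(β) \ {ε}, and if β is empty or nullable also add FOLLOW(N). Iterate to a fixed point.

In L → Y f X: X is at the end, add FOLLOW(L)
In A → f X f: X is followed by f, add FIRST(f) \ {ε} = { 'f' }

The FOLLOW sets referred to above (computed the same way, to a fixed point):
  FOLLOW(L) = { $, 'd', 'f' }

Taking the union: FOLLOW(X) = { $, 'd', 'f' }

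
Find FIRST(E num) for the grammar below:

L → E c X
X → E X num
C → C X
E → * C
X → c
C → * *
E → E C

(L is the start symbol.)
FIRST sets of the non-terminals involved (from the grammar, by fixed-point iteration):
  FIRST(E) = { '*' }

To compute FIRST(E num), process the symbols left to right:
Symbol E is a non-terminal. Add FIRST(E) \ {ε} = { '*' }
E is not nullable (ε ∉ FIRST(E)), so stop here.
FIRST(E num) = { '*' }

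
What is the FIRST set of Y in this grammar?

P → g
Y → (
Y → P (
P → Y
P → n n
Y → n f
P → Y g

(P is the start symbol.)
{ '(', 'g', 'n' }

To compute FIRST(Y), examine every production with Y on the left-hand side, reading each right-hand side left to right until a non-nullable symbol is reached.

FIRST sets of the other non-terminals involved (by the same procedure, iterated to a fixed point):
  FIRST(P) = { '(', 'g', 'n' }

From Y → (:
  - '(' is a terminal: add '(' and stop
From Y → P (:
  - P is a non-terminal: add FIRST(P) \ {ε} = { '(', 'g', 'n' }
    P is not nullable, so stop
From Y → n f:
  - n is a terminal: add 'n' and stop

Collecting: FIRST(Y) = { '(', 'g', 'n' }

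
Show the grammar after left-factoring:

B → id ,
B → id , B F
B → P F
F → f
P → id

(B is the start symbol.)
Left-factoring transforms A → αβ₁ | αβ₂ into A → αA' and A' → β₁ | β₂
(α is the longest common prefix among the alternatives). Repeat until
no nonterminal has two alternatives with a common prefix.

Round 1: B has alternatives sharing prefix 'id ,'. Introduce B': B → id , B'
  Add: B' → ε
  Add: B' → B F

No remaining common prefixes — done.

Resulting grammar:
B → id , B'
B' → ε
B' → B F
B → P F
F → f
P → id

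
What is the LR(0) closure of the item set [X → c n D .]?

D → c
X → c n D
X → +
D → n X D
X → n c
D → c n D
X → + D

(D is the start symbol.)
Start with: [X → c n D .]
The dot is at the end, so nothing is added.

CLOSURE = { [X → c n D .] }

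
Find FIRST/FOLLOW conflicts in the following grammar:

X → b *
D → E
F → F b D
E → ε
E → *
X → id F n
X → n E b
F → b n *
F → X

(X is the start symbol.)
A FIRST/FOLLOW conflict occurs when a non-terminal N has a nullable alternative N → β (β ⇒* ε) and another alternative N → α with FIRST(α) ∩ FOLLOW(N) ≠ ∅: on such a lookahead the parser cannot decide between expanding α and letting N vanish via β.

Nullable non-terminals: D, E.
D has a nullable alternative but only one production, so nothing to check.

E: nullable alternative(s) E → ε; FOLLOW(E) = { 'b', 'n' }
  E → ε: FIRST \ {ε} = { } — this is the only nullable alternative, skip
  E → *: FIRST \ {ε} = { '*' } — disjoint from FOLLOW(E)

F, X have no nullable alternative, so no FIRST/FOLLOW check is needed there.

No FIRST/FOLLOW conflicts found.

Answer: No FIRST/FOLLOW conflicts.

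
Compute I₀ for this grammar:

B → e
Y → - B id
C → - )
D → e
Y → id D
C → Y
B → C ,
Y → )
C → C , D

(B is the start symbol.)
{ [B → . C ,], [B → . e], [B' → . B], [C → . - )], [C → . C , D], [C → . Y], [Y → . )], [Y → . - B id], [Y → . id D] }

First, augment the grammar with B' → B
I₀ = CLOSURE({ [B' → . B] }):
  [B' → . B] has the dot before B: add [B → . e], [B → . C ,]
  [B → . C ,] has the dot before C: add [C → . - )], [C → . Y], [C → . C , D]
  [C → . Y] has the dot before Y: add [Y → . - B id], [Y → . id D], [Y → . )]
No further items can be added.

I₀ = { [B → . C ,], [B → . e], [B' → . B], [C → . - )], [C → . C , D], [C → . Y], [Y → . )], [Y → . - B id], [Y → . id D] }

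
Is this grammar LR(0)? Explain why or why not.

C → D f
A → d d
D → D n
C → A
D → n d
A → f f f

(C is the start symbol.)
A grammar is LR(0) if no state in the canonical LR(0) collection has:
  - both a shift item (dot before a terminal) and a complete item (shift-reduce conflict), or
  - two or more complete items (reduce-reduce conflict; the accept item [C' → C .] counts as a complete item here).

Augment with C' → C and build the canonical LR(0) collection (I0 = CLOSURE({[C' → . C]}), then GOTO on every symbol after a dot until no new states appear). It has 13 states:
  I0: { [A → . d d], [A → . f f f], [C → . A], [C → . D f], [C' → . C], [D → . D n], [D → . n d] }  — shift
  I1: { [C → A .] }  — reduce
  I2: { [C' → C .] }  — accept
  I3: { [C → D . f], [D → D . n] }  — shift
  I4: { [A → d . d] }  — shift
  I5: { [A → f . f f] }  — shift
  I6: { [D → n . d] }  — shift
  I7: { [D → n d .] }  — reduce
  I8: { [A → f f . f] }  — shift
  I9: { [A → f f f .] }  — reduce
  I10: { [A → d d .] }  — reduce
  I11: { [C → D f .] }  — reduce
  I12: { [D → D n .] }  — reduce

Every state is either a pure shift/goto state or contains exactly one complete item and nothing to shift — no conflicts. The grammar is LR(0).

Answer: Yes, the grammar is LR(0)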